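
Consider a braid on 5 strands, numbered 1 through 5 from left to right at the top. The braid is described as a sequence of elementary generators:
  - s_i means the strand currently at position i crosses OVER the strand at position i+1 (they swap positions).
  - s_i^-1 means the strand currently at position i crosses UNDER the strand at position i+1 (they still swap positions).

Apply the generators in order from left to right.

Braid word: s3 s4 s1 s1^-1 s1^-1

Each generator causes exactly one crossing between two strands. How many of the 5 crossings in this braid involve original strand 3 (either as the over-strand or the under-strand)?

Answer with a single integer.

Answer: 2

Derivation:
Gen 1: crossing 3x4. Involves strand 3? yes. Count so far: 1
Gen 2: crossing 3x5. Involves strand 3? yes. Count so far: 2
Gen 3: crossing 1x2. Involves strand 3? no. Count so far: 2
Gen 4: crossing 2x1. Involves strand 3? no. Count so far: 2
Gen 5: crossing 1x2. Involves strand 3? no. Count so far: 2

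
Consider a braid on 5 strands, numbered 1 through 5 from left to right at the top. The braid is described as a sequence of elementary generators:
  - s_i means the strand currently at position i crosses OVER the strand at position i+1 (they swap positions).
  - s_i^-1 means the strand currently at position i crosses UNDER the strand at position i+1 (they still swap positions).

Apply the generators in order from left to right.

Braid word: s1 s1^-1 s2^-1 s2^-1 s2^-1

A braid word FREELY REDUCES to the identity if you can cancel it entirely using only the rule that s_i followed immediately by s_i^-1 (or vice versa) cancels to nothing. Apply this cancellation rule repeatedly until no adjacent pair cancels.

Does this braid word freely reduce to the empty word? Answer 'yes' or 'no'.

Gen 1 (s1): push. Stack: [s1]
Gen 2 (s1^-1): cancels prior s1. Stack: []
Gen 3 (s2^-1): push. Stack: [s2^-1]
Gen 4 (s2^-1): push. Stack: [s2^-1 s2^-1]
Gen 5 (s2^-1): push. Stack: [s2^-1 s2^-1 s2^-1]
Reduced word: s2^-1 s2^-1 s2^-1

Answer: no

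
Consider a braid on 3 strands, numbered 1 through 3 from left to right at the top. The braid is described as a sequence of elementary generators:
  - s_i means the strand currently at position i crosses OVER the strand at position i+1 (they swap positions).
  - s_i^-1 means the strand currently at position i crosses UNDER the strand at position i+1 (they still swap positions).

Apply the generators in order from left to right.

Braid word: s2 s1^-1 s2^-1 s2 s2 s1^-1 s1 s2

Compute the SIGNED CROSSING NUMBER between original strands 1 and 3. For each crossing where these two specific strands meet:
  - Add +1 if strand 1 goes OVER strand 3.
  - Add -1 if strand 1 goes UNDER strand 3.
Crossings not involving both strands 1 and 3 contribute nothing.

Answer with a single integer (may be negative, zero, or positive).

Answer: -1

Derivation:
Gen 1: crossing 2x3. Both 1&3? no. Sum: 0
Gen 2: 1 under 3. Both 1&3? yes. Contrib: -1. Sum: -1
Gen 3: crossing 1x2. Both 1&3? no. Sum: -1
Gen 4: crossing 2x1. Both 1&3? no. Sum: -1
Gen 5: crossing 1x2. Both 1&3? no. Sum: -1
Gen 6: crossing 3x2. Both 1&3? no. Sum: -1
Gen 7: crossing 2x3. Both 1&3? no. Sum: -1
Gen 8: crossing 2x1. Both 1&3? no. Sum: -1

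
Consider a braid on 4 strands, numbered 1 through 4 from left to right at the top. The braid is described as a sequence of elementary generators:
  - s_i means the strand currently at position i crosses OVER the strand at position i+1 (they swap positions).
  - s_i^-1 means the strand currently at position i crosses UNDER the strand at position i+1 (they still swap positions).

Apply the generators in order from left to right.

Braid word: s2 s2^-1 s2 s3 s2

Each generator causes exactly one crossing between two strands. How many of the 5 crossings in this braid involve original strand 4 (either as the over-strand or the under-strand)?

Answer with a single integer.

Gen 1: crossing 2x3. Involves strand 4? no. Count so far: 0
Gen 2: crossing 3x2. Involves strand 4? no. Count so far: 0
Gen 3: crossing 2x3. Involves strand 4? no. Count so far: 0
Gen 4: crossing 2x4. Involves strand 4? yes. Count so far: 1
Gen 5: crossing 3x4. Involves strand 4? yes. Count so far: 2

Answer: 2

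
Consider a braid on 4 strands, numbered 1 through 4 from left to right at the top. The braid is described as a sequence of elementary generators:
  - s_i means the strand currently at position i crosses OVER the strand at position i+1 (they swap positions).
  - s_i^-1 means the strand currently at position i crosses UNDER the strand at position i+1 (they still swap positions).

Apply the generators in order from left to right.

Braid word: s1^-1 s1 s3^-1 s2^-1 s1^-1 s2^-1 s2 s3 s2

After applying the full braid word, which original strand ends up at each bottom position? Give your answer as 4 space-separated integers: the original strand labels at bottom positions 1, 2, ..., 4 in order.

Gen 1 (s1^-1): strand 1 crosses under strand 2. Perm now: [2 1 3 4]
Gen 2 (s1): strand 2 crosses over strand 1. Perm now: [1 2 3 4]
Gen 3 (s3^-1): strand 3 crosses under strand 4. Perm now: [1 2 4 3]
Gen 4 (s2^-1): strand 2 crosses under strand 4. Perm now: [1 4 2 3]
Gen 5 (s1^-1): strand 1 crosses under strand 4. Perm now: [4 1 2 3]
Gen 6 (s2^-1): strand 1 crosses under strand 2. Perm now: [4 2 1 3]
Gen 7 (s2): strand 2 crosses over strand 1. Perm now: [4 1 2 3]
Gen 8 (s3): strand 2 crosses over strand 3. Perm now: [4 1 3 2]
Gen 9 (s2): strand 1 crosses over strand 3. Perm now: [4 3 1 2]

Answer: 4 3 1 2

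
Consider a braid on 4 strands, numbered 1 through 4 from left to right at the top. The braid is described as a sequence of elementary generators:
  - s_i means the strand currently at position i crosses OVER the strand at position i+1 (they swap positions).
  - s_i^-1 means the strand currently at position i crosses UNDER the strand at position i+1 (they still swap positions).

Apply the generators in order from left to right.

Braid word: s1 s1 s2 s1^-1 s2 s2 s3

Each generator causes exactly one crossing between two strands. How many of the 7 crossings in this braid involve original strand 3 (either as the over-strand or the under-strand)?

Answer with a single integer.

Answer: 2

Derivation:
Gen 1: crossing 1x2. Involves strand 3? no. Count so far: 0
Gen 2: crossing 2x1. Involves strand 3? no. Count so far: 0
Gen 3: crossing 2x3. Involves strand 3? yes. Count so far: 1
Gen 4: crossing 1x3. Involves strand 3? yes. Count so far: 2
Gen 5: crossing 1x2. Involves strand 3? no. Count so far: 2
Gen 6: crossing 2x1. Involves strand 3? no. Count so far: 2
Gen 7: crossing 2x4. Involves strand 3? no. Count so far: 2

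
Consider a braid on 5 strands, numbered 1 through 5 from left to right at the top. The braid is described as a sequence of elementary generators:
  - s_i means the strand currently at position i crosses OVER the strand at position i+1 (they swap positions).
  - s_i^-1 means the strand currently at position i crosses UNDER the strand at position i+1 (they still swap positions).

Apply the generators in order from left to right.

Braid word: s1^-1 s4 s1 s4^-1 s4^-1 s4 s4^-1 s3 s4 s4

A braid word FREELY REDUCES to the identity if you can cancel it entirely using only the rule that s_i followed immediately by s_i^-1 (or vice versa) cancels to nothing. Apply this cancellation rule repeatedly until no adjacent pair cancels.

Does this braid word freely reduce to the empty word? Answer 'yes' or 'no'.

Gen 1 (s1^-1): push. Stack: [s1^-1]
Gen 2 (s4): push. Stack: [s1^-1 s4]
Gen 3 (s1): push. Stack: [s1^-1 s4 s1]
Gen 4 (s4^-1): push. Stack: [s1^-1 s4 s1 s4^-1]
Gen 5 (s4^-1): push. Stack: [s1^-1 s4 s1 s4^-1 s4^-1]
Gen 6 (s4): cancels prior s4^-1. Stack: [s1^-1 s4 s1 s4^-1]
Gen 7 (s4^-1): push. Stack: [s1^-1 s4 s1 s4^-1 s4^-1]
Gen 8 (s3): push. Stack: [s1^-1 s4 s1 s4^-1 s4^-1 s3]
Gen 9 (s4): push. Stack: [s1^-1 s4 s1 s4^-1 s4^-1 s3 s4]
Gen 10 (s4): push. Stack: [s1^-1 s4 s1 s4^-1 s4^-1 s3 s4 s4]
Reduced word: s1^-1 s4 s1 s4^-1 s4^-1 s3 s4 s4

Answer: no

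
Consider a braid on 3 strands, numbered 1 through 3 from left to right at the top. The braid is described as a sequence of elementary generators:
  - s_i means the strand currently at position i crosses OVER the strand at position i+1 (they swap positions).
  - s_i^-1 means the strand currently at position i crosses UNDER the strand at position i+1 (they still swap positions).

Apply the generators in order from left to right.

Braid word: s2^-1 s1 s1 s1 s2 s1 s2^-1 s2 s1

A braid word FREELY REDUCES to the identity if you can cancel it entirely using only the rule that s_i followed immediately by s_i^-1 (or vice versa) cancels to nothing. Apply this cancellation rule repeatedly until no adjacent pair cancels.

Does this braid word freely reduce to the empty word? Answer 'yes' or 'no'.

Answer: no

Derivation:
Gen 1 (s2^-1): push. Stack: [s2^-1]
Gen 2 (s1): push. Stack: [s2^-1 s1]
Gen 3 (s1): push. Stack: [s2^-1 s1 s1]
Gen 4 (s1): push. Stack: [s2^-1 s1 s1 s1]
Gen 5 (s2): push. Stack: [s2^-1 s1 s1 s1 s2]
Gen 6 (s1): push. Stack: [s2^-1 s1 s1 s1 s2 s1]
Gen 7 (s2^-1): push. Stack: [s2^-1 s1 s1 s1 s2 s1 s2^-1]
Gen 8 (s2): cancels prior s2^-1. Stack: [s2^-1 s1 s1 s1 s2 s1]
Gen 9 (s1): push. Stack: [s2^-1 s1 s1 s1 s2 s1 s1]
Reduced word: s2^-1 s1 s1 s1 s2 s1 s1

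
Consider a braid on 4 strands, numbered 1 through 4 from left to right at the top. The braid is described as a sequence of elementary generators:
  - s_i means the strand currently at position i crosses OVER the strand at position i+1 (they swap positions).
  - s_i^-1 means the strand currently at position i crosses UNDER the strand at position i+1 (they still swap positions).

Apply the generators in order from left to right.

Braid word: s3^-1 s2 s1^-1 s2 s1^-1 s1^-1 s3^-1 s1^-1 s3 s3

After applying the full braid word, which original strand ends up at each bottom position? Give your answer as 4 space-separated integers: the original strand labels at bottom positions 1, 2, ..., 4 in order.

Answer: 2 4 3 1

Derivation:
Gen 1 (s3^-1): strand 3 crosses under strand 4. Perm now: [1 2 4 3]
Gen 2 (s2): strand 2 crosses over strand 4. Perm now: [1 4 2 3]
Gen 3 (s1^-1): strand 1 crosses under strand 4. Perm now: [4 1 2 3]
Gen 4 (s2): strand 1 crosses over strand 2. Perm now: [4 2 1 3]
Gen 5 (s1^-1): strand 4 crosses under strand 2. Perm now: [2 4 1 3]
Gen 6 (s1^-1): strand 2 crosses under strand 4. Perm now: [4 2 1 3]
Gen 7 (s3^-1): strand 1 crosses under strand 3. Perm now: [4 2 3 1]
Gen 8 (s1^-1): strand 4 crosses under strand 2. Perm now: [2 4 3 1]
Gen 9 (s3): strand 3 crosses over strand 1. Perm now: [2 4 1 3]
Gen 10 (s3): strand 1 crosses over strand 3. Perm now: [2 4 3 1]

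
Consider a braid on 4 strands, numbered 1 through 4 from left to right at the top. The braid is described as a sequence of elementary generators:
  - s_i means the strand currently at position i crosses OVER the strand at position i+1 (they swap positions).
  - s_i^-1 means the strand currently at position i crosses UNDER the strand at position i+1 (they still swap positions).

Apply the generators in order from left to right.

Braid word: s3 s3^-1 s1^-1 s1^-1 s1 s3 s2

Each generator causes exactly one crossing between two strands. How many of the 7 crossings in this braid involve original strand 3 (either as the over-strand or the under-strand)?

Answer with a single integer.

Gen 1: crossing 3x4. Involves strand 3? yes. Count so far: 1
Gen 2: crossing 4x3. Involves strand 3? yes. Count so far: 2
Gen 3: crossing 1x2. Involves strand 3? no. Count so far: 2
Gen 4: crossing 2x1. Involves strand 3? no. Count so far: 2
Gen 5: crossing 1x2. Involves strand 3? no. Count so far: 2
Gen 6: crossing 3x4. Involves strand 3? yes. Count so far: 3
Gen 7: crossing 1x4. Involves strand 3? no. Count so far: 3

Answer: 3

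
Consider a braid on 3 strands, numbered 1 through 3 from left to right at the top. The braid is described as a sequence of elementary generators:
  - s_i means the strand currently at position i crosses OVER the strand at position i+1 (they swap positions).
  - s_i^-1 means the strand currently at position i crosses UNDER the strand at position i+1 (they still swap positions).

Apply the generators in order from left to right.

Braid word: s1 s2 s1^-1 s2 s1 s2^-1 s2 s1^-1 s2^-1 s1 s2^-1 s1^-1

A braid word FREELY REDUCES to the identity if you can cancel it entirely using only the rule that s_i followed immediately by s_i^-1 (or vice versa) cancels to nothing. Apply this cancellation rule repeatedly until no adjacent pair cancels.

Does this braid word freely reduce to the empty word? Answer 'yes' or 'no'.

Answer: yes

Derivation:
Gen 1 (s1): push. Stack: [s1]
Gen 2 (s2): push. Stack: [s1 s2]
Gen 3 (s1^-1): push. Stack: [s1 s2 s1^-1]
Gen 4 (s2): push. Stack: [s1 s2 s1^-1 s2]
Gen 5 (s1): push. Stack: [s1 s2 s1^-1 s2 s1]
Gen 6 (s2^-1): push. Stack: [s1 s2 s1^-1 s2 s1 s2^-1]
Gen 7 (s2): cancels prior s2^-1. Stack: [s1 s2 s1^-1 s2 s1]
Gen 8 (s1^-1): cancels prior s1. Stack: [s1 s2 s1^-1 s2]
Gen 9 (s2^-1): cancels prior s2. Stack: [s1 s2 s1^-1]
Gen 10 (s1): cancels prior s1^-1. Stack: [s1 s2]
Gen 11 (s2^-1): cancels prior s2. Stack: [s1]
Gen 12 (s1^-1): cancels prior s1. Stack: []
Reduced word: (empty)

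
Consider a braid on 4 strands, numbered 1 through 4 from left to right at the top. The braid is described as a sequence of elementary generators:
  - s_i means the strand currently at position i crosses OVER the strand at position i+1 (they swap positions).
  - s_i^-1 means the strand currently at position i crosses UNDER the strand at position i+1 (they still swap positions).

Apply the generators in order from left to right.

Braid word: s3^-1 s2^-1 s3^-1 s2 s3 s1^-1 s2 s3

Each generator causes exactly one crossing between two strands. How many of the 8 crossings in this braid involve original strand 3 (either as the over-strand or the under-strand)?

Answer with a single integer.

Gen 1: crossing 3x4. Involves strand 3? yes. Count so far: 1
Gen 2: crossing 2x4. Involves strand 3? no. Count so far: 1
Gen 3: crossing 2x3. Involves strand 3? yes. Count so far: 2
Gen 4: crossing 4x3. Involves strand 3? yes. Count so far: 3
Gen 5: crossing 4x2. Involves strand 3? no. Count so far: 3
Gen 6: crossing 1x3. Involves strand 3? yes. Count so far: 4
Gen 7: crossing 1x2. Involves strand 3? no. Count so far: 4
Gen 8: crossing 1x4. Involves strand 3? no. Count so far: 4

Answer: 4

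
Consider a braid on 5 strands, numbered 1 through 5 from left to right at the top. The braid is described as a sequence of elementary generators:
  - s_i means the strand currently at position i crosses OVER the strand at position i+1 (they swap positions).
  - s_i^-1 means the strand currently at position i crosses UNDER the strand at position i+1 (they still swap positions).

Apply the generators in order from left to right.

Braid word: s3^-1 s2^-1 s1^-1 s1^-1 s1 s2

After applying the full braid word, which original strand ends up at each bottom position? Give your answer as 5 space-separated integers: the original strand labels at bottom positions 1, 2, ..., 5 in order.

Answer: 4 2 1 3 5

Derivation:
Gen 1 (s3^-1): strand 3 crosses under strand 4. Perm now: [1 2 4 3 5]
Gen 2 (s2^-1): strand 2 crosses under strand 4. Perm now: [1 4 2 3 5]
Gen 3 (s1^-1): strand 1 crosses under strand 4. Perm now: [4 1 2 3 5]
Gen 4 (s1^-1): strand 4 crosses under strand 1. Perm now: [1 4 2 3 5]
Gen 5 (s1): strand 1 crosses over strand 4. Perm now: [4 1 2 3 5]
Gen 6 (s2): strand 1 crosses over strand 2. Perm now: [4 2 1 3 5]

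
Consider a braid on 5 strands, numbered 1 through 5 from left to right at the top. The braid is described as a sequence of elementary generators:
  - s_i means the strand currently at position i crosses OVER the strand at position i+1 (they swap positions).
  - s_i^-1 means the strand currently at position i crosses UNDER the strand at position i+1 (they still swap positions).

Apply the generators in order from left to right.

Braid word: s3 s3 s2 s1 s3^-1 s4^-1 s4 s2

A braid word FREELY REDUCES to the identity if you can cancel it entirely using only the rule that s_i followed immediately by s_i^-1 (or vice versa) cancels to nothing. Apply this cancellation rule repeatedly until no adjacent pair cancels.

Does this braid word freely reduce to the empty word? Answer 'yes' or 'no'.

Answer: no

Derivation:
Gen 1 (s3): push. Stack: [s3]
Gen 2 (s3): push. Stack: [s3 s3]
Gen 3 (s2): push. Stack: [s3 s3 s2]
Gen 4 (s1): push. Stack: [s3 s3 s2 s1]
Gen 5 (s3^-1): push. Stack: [s3 s3 s2 s1 s3^-1]
Gen 6 (s4^-1): push. Stack: [s3 s3 s2 s1 s3^-1 s4^-1]
Gen 7 (s4): cancels prior s4^-1. Stack: [s3 s3 s2 s1 s3^-1]
Gen 8 (s2): push. Stack: [s3 s3 s2 s1 s3^-1 s2]
Reduced word: s3 s3 s2 s1 s3^-1 s2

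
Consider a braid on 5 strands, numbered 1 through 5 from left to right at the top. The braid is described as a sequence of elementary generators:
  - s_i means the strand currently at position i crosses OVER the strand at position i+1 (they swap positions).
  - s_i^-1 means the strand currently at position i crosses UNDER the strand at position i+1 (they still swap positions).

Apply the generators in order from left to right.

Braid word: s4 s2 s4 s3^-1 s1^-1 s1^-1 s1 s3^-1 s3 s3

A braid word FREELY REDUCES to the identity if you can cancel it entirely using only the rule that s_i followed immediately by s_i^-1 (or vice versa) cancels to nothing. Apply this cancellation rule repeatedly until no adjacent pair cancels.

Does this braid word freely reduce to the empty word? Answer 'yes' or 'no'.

Answer: no

Derivation:
Gen 1 (s4): push. Stack: [s4]
Gen 2 (s2): push. Stack: [s4 s2]
Gen 3 (s4): push. Stack: [s4 s2 s4]
Gen 4 (s3^-1): push. Stack: [s4 s2 s4 s3^-1]
Gen 5 (s1^-1): push. Stack: [s4 s2 s4 s3^-1 s1^-1]
Gen 6 (s1^-1): push. Stack: [s4 s2 s4 s3^-1 s1^-1 s1^-1]
Gen 7 (s1): cancels prior s1^-1. Stack: [s4 s2 s4 s3^-1 s1^-1]
Gen 8 (s3^-1): push. Stack: [s4 s2 s4 s3^-1 s1^-1 s3^-1]
Gen 9 (s3): cancels prior s3^-1. Stack: [s4 s2 s4 s3^-1 s1^-1]
Gen 10 (s3): push. Stack: [s4 s2 s4 s3^-1 s1^-1 s3]
Reduced word: s4 s2 s4 s3^-1 s1^-1 s3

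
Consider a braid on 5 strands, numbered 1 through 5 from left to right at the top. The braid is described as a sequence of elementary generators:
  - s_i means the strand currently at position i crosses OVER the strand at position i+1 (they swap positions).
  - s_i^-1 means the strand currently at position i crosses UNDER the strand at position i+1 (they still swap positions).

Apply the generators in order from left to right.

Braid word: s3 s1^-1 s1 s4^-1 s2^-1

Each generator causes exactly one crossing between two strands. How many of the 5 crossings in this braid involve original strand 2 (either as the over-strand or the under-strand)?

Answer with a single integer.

Answer: 3

Derivation:
Gen 1: crossing 3x4. Involves strand 2? no. Count so far: 0
Gen 2: crossing 1x2. Involves strand 2? yes. Count so far: 1
Gen 3: crossing 2x1. Involves strand 2? yes. Count so far: 2
Gen 4: crossing 3x5. Involves strand 2? no. Count so far: 2
Gen 5: crossing 2x4. Involves strand 2? yes. Count so far: 3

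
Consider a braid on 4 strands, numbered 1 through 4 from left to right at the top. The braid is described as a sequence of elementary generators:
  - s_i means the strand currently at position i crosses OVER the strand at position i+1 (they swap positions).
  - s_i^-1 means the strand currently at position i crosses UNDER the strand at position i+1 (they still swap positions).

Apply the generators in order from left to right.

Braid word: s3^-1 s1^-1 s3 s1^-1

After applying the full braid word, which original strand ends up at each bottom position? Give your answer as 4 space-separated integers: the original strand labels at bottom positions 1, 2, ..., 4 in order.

Gen 1 (s3^-1): strand 3 crosses under strand 4. Perm now: [1 2 4 3]
Gen 2 (s1^-1): strand 1 crosses under strand 2. Perm now: [2 1 4 3]
Gen 3 (s3): strand 4 crosses over strand 3. Perm now: [2 1 3 4]
Gen 4 (s1^-1): strand 2 crosses under strand 1. Perm now: [1 2 3 4]

Answer: 1 2 3 4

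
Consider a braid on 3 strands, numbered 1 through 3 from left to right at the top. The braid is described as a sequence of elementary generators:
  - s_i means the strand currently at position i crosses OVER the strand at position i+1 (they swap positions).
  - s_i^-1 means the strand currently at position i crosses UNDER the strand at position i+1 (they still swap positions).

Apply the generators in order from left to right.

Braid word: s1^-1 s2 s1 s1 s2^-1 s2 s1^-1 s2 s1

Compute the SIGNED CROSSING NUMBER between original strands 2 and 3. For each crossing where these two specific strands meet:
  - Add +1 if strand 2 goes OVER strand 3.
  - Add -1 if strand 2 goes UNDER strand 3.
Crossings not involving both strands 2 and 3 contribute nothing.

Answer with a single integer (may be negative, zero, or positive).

Answer: -1

Derivation:
Gen 1: crossing 1x2. Both 2&3? no. Sum: 0
Gen 2: crossing 1x3. Both 2&3? no. Sum: 0
Gen 3: 2 over 3. Both 2&3? yes. Contrib: +1. Sum: 1
Gen 4: 3 over 2. Both 2&3? yes. Contrib: -1. Sum: 0
Gen 5: crossing 3x1. Both 2&3? no. Sum: 0
Gen 6: crossing 1x3. Both 2&3? no. Sum: 0
Gen 7: 2 under 3. Both 2&3? yes. Contrib: -1. Sum: -1
Gen 8: crossing 2x1. Both 2&3? no. Sum: -1
Gen 9: crossing 3x1. Both 2&3? no. Sum: -1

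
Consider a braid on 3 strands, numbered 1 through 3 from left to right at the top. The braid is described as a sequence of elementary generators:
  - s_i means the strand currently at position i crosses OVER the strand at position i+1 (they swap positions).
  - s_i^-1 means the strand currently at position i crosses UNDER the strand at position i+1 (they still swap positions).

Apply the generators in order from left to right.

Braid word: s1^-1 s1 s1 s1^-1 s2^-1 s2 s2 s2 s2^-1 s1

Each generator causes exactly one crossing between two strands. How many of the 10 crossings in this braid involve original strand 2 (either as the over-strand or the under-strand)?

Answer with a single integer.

Gen 1: crossing 1x2. Involves strand 2? yes. Count so far: 1
Gen 2: crossing 2x1. Involves strand 2? yes. Count so far: 2
Gen 3: crossing 1x2. Involves strand 2? yes. Count so far: 3
Gen 4: crossing 2x1. Involves strand 2? yes. Count so far: 4
Gen 5: crossing 2x3. Involves strand 2? yes. Count so far: 5
Gen 6: crossing 3x2. Involves strand 2? yes. Count so far: 6
Gen 7: crossing 2x3. Involves strand 2? yes. Count so far: 7
Gen 8: crossing 3x2. Involves strand 2? yes. Count so far: 8
Gen 9: crossing 2x3. Involves strand 2? yes. Count so far: 9
Gen 10: crossing 1x3. Involves strand 2? no. Count so far: 9

Answer: 9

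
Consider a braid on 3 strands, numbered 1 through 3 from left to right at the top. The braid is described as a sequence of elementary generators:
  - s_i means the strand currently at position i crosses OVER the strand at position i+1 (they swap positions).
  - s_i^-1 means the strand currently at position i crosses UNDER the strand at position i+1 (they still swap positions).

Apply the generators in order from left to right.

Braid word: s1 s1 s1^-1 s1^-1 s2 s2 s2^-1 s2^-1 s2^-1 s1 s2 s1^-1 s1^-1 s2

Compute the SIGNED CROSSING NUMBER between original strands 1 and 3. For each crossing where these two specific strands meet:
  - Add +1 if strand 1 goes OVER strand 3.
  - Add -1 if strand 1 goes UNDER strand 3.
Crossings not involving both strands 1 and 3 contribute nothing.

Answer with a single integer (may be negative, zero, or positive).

Gen 1: crossing 1x2. Both 1&3? no. Sum: 0
Gen 2: crossing 2x1. Both 1&3? no. Sum: 0
Gen 3: crossing 1x2. Both 1&3? no. Sum: 0
Gen 4: crossing 2x1. Both 1&3? no. Sum: 0
Gen 5: crossing 2x3. Both 1&3? no. Sum: 0
Gen 6: crossing 3x2. Both 1&3? no. Sum: 0
Gen 7: crossing 2x3. Both 1&3? no. Sum: 0
Gen 8: crossing 3x2. Both 1&3? no. Sum: 0
Gen 9: crossing 2x3. Both 1&3? no. Sum: 0
Gen 10: 1 over 3. Both 1&3? yes. Contrib: +1. Sum: 1
Gen 11: crossing 1x2. Both 1&3? no. Sum: 1
Gen 12: crossing 3x2. Both 1&3? no. Sum: 1
Gen 13: crossing 2x3. Both 1&3? no. Sum: 1
Gen 14: crossing 2x1. Both 1&3? no. Sum: 1

Answer: 1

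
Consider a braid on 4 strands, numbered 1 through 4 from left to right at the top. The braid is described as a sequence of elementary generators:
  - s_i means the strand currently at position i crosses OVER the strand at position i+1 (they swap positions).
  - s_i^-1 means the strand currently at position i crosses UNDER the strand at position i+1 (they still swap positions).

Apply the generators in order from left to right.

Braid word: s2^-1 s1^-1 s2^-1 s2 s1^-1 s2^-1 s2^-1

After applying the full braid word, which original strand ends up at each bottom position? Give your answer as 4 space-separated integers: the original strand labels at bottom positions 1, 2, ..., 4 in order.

Gen 1 (s2^-1): strand 2 crosses under strand 3. Perm now: [1 3 2 4]
Gen 2 (s1^-1): strand 1 crosses under strand 3. Perm now: [3 1 2 4]
Gen 3 (s2^-1): strand 1 crosses under strand 2. Perm now: [3 2 1 4]
Gen 4 (s2): strand 2 crosses over strand 1. Perm now: [3 1 2 4]
Gen 5 (s1^-1): strand 3 crosses under strand 1. Perm now: [1 3 2 4]
Gen 6 (s2^-1): strand 3 crosses under strand 2. Perm now: [1 2 3 4]
Gen 7 (s2^-1): strand 2 crosses under strand 3. Perm now: [1 3 2 4]

Answer: 1 3 2 4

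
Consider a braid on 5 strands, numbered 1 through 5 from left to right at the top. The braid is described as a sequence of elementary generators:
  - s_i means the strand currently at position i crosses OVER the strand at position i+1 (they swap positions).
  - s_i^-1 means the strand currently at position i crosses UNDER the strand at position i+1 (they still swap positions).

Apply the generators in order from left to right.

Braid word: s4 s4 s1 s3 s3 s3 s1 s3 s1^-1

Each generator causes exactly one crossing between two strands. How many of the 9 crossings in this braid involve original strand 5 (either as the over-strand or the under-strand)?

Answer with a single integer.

Answer: 2

Derivation:
Gen 1: crossing 4x5. Involves strand 5? yes. Count so far: 1
Gen 2: crossing 5x4. Involves strand 5? yes. Count so far: 2
Gen 3: crossing 1x2. Involves strand 5? no. Count so far: 2
Gen 4: crossing 3x4. Involves strand 5? no. Count so far: 2
Gen 5: crossing 4x3. Involves strand 5? no. Count so far: 2
Gen 6: crossing 3x4. Involves strand 5? no. Count so far: 2
Gen 7: crossing 2x1. Involves strand 5? no. Count so far: 2
Gen 8: crossing 4x3. Involves strand 5? no. Count so far: 2
Gen 9: crossing 1x2. Involves strand 5? no. Count so far: 2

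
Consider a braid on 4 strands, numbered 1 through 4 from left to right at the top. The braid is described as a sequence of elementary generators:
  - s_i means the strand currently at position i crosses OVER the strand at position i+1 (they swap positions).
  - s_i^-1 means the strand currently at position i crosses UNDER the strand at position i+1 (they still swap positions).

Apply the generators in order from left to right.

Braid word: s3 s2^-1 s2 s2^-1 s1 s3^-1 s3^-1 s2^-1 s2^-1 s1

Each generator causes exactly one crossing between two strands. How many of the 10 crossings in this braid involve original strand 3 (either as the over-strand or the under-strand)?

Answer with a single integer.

Answer: 3

Derivation:
Gen 1: crossing 3x4. Involves strand 3? yes. Count so far: 1
Gen 2: crossing 2x4. Involves strand 3? no. Count so far: 1
Gen 3: crossing 4x2. Involves strand 3? no. Count so far: 1
Gen 4: crossing 2x4. Involves strand 3? no. Count so far: 1
Gen 5: crossing 1x4. Involves strand 3? no. Count so far: 1
Gen 6: crossing 2x3. Involves strand 3? yes. Count so far: 2
Gen 7: crossing 3x2. Involves strand 3? yes. Count so far: 3
Gen 8: crossing 1x2. Involves strand 3? no. Count so far: 3
Gen 9: crossing 2x1. Involves strand 3? no. Count so far: 3
Gen 10: crossing 4x1. Involves strand 3? no. Count so far: 3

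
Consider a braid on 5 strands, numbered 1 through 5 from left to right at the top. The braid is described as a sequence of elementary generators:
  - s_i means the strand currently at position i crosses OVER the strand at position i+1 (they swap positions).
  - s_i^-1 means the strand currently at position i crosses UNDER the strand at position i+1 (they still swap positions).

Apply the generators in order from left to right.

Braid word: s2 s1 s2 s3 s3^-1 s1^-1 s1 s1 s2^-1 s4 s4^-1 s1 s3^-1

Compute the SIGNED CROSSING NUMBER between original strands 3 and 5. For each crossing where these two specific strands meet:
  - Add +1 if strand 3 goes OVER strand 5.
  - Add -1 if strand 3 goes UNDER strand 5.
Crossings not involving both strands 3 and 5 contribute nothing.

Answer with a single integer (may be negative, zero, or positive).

Gen 1: crossing 2x3. Both 3&5? no. Sum: 0
Gen 2: crossing 1x3. Both 3&5? no. Sum: 0
Gen 3: crossing 1x2. Both 3&5? no. Sum: 0
Gen 4: crossing 1x4. Both 3&5? no. Sum: 0
Gen 5: crossing 4x1. Both 3&5? no. Sum: 0
Gen 6: crossing 3x2. Both 3&5? no. Sum: 0
Gen 7: crossing 2x3. Both 3&5? no. Sum: 0
Gen 8: crossing 3x2. Both 3&5? no. Sum: 0
Gen 9: crossing 3x1. Both 3&5? no. Sum: 0
Gen 10: crossing 4x5. Both 3&5? no. Sum: 0
Gen 11: crossing 5x4. Both 3&5? no. Sum: 0
Gen 12: crossing 2x1. Both 3&5? no. Sum: 0
Gen 13: crossing 3x4. Both 3&5? no. Sum: 0

Answer: 0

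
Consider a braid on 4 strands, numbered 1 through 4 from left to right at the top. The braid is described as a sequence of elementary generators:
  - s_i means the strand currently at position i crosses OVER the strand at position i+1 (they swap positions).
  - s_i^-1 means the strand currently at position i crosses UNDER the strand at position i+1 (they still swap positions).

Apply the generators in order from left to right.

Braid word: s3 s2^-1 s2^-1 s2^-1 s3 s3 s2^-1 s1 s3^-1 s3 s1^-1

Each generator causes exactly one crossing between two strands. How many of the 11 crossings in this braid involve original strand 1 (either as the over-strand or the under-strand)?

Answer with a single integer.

Answer: 2

Derivation:
Gen 1: crossing 3x4. Involves strand 1? no. Count so far: 0
Gen 2: crossing 2x4. Involves strand 1? no. Count so far: 0
Gen 3: crossing 4x2. Involves strand 1? no. Count so far: 0
Gen 4: crossing 2x4. Involves strand 1? no. Count so far: 0
Gen 5: crossing 2x3. Involves strand 1? no. Count so far: 0
Gen 6: crossing 3x2. Involves strand 1? no. Count so far: 0
Gen 7: crossing 4x2. Involves strand 1? no. Count so far: 0
Gen 8: crossing 1x2. Involves strand 1? yes. Count so far: 1
Gen 9: crossing 4x3. Involves strand 1? no. Count so far: 1
Gen 10: crossing 3x4. Involves strand 1? no. Count so far: 1
Gen 11: crossing 2x1. Involves strand 1? yes. Count so far: 2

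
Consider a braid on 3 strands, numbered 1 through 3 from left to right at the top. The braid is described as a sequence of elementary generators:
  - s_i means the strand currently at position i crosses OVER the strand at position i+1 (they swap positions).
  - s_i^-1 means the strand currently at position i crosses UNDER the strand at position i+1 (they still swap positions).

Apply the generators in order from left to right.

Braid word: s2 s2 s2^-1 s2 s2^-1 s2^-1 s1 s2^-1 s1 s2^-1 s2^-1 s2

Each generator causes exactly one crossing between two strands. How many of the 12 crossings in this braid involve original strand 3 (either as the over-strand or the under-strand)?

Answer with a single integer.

Gen 1: crossing 2x3. Involves strand 3? yes. Count so far: 1
Gen 2: crossing 3x2. Involves strand 3? yes. Count so far: 2
Gen 3: crossing 2x3. Involves strand 3? yes. Count so far: 3
Gen 4: crossing 3x2. Involves strand 3? yes. Count so far: 4
Gen 5: crossing 2x3. Involves strand 3? yes. Count so far: 5
Gen 6: crossing 3x2. Involves strand 3? yes. Count so far: 6
Gen 7: crossing 1x2. Involves strand 3? no. Count so far: 6
Gen 8: crossing 1x3. Involves strand 3? yes. Count so far: 7
Gen 9: crossing 2x3. Involves strand 3? yes. Count so far: 8
Gen 10: crossing 2x1. Involves strand 3? no. Count so far: 8
Gen 11: crossing 1x2. Involves strand 3? no. Count so far: 8
Gen 12: crossing 2x1. Involves strand 3? no. Count so far: 8

Answer: 8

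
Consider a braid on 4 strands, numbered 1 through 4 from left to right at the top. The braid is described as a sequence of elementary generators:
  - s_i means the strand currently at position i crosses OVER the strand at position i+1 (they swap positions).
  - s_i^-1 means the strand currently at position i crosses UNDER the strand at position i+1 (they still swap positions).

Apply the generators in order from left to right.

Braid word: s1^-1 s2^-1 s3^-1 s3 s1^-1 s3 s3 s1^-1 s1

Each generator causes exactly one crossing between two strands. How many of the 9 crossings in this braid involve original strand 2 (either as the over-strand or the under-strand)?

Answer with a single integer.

Gen 1: crossing 1x2. Involves strand 2? yes. Count so far: 1
Gen 2: crossing 1x3. Involves strand 2? no. Count so far: 1
Gen 3: crossing 1x4. Involves strand 2? no. Count so far: 1
Gen 4: crossing 4x1. Involves strand 2? no. Count so far: 1
Gen 5: crossing 2x3. Involves strand 2? yes. Count so far: 2
Gen 6: crossing 1x4. Involves strand 2? no. Count so far: 2
Gen 7: crossing 4x1. Involves strand 2? no. Count so far: 2
Gen 8: crossing 3x2. Involves strand 2? yes. Count so far: 3
Gen 9: crossing 2x3. Involves strand 2? yes. Count so far: 4

Answer: 4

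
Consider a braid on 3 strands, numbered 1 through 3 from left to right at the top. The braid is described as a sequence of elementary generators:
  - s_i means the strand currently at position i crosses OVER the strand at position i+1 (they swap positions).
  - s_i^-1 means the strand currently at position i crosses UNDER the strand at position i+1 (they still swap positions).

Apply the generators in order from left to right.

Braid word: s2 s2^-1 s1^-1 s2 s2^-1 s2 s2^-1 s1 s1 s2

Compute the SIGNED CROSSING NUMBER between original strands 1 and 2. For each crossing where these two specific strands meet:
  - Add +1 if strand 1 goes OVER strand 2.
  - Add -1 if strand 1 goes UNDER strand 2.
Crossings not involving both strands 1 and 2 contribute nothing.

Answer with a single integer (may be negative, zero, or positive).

Answer: -1

Derivation:
Gen 1: crossing 2x3. Both 1&2? no. Sum: 0
Gen 2: crossing 3x2. Both 1&2? no. Sum: 0
Gen 3: 1 under 2. Both 1&2? yes. Contrib: -1. Sum: -1
Gen 4: crossing 1x3. Both 1&2? no. Sum: -1
Gen 5: crossing 3x1. Both 1&2? no. Sum: -1
Gen 6: crossing 1x3. Both 1&2? no. Sum: -1
Gen 7: crossing 3x1. Both 1&2? no. Sum: -1
Gen 8: 2 over 1. Both 1&2? yes. Contrib: -1. Sum: -2
Gen 9: 1 over 2. Both 1&2? yes. Contrib: +1. Sum: -1
Gen 10: crossing 1x3. Both 1&2? no. Sum: -1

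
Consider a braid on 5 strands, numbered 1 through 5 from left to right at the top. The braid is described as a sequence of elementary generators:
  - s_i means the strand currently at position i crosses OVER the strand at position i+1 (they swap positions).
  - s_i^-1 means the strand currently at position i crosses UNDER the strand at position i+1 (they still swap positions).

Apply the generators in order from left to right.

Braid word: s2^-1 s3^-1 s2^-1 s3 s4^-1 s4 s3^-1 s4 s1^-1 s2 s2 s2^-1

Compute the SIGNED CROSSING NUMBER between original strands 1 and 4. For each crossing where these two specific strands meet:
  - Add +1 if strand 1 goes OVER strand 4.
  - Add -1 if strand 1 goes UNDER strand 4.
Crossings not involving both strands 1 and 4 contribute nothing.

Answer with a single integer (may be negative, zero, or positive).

Answer: -1

Derivation:
Gen 1: crossing 2x3. Both 1&4? no. Sum: 0
Gen 2: crossing 2x4. Both 1&4? no. Sum: 0
Gen 3: crossing 3x4. Both 1&4? no. Sum: 0
Gen 4: crossing 3x2. Both 1&4? no. Sum: 0
Gen 5: crossing 3x5. Both 1&4? no. Sum: 0
Gen 6: crossing 5x3. Both 1&4? no. Sum: 0
Gen 7: crossing 2x3. Both 1&4? no. Sum: 0
Gen 8: crossing 2x5. Both 1&4? no. Sum: 0
Gen 9: 1 under 4. Both 1&4? yes. Contrib: -1. Sum: -1
Gen 10: crossing 1x3. Both 1&4? no. Sum: -1
Gen 11: crossing 3x1. Both 1&4? no. Sum: -1
Gen 12: crossing 1x3. Both 1&4? no. Sum: -1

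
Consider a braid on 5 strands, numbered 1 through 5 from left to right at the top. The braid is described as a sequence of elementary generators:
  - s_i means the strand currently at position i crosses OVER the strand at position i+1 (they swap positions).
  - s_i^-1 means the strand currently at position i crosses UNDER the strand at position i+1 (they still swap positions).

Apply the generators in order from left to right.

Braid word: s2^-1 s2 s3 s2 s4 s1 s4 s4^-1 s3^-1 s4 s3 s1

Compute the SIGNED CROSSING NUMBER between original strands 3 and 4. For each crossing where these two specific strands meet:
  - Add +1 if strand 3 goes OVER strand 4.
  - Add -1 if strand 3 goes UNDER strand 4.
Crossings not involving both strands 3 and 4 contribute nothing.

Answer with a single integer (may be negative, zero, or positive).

Gen 1: crossing 2x3. Both 3&4? no. Sum: 0
Gen 2: crossing 3x2. Both 3&4? no. Sum: 0
Gen 3: 3 over 4. Both 3&4? yes. Contrib: +1. Sum: 1
Gen 4: crossing 2x4. Both 3&4? no. Sum: 1
Gen 5: crossing 3x5. Both 3&4? no. Sum: 1
Gen 6: crossing 1x4. Both 3&4? no. Sum: 1
Gen 7: crossing 5x3. Both 3&4? no. Sum: 1
Gen 8: crossing 3x5. Both 3&4? no. Sum: 1
Gen 9: crossing 2x5. Both 3&4? no. Sum: 1
Gen 10: crossing 2x3. Both 3&4? no. Sum: 1
Gen 11: crossing 5x3. Both 3&4? no. Sum: 1
Gen 12: crossing 4x1. Both 3&4? no. Sum: 1

Answer: 1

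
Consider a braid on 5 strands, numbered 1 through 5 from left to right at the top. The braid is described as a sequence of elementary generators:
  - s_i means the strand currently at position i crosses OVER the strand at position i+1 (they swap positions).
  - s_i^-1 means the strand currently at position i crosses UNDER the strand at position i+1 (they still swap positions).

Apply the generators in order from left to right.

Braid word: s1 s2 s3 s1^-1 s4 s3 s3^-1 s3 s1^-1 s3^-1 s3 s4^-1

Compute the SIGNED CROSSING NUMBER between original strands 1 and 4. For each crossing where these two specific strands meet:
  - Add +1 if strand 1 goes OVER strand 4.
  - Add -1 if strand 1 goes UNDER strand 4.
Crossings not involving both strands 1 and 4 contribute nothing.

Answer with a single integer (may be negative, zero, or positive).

Answer: 2

Derivation:
Gen 1: crossing 1x2. Both 1&4? no. Sum: 0
Gen 2: crossing 1x3. Both 1&4? no. Sum: 0
Gen 3: 1 over 4. Both 1&4? yes. Contrib: +1. Sum: 1
Gen 4: crossing 2x3. Both 1&4? no. Sum: 1
Gen 5: crossing 1x5. Both 1&4? no. Sum: 1
Gen 6: crossing 4x5. Both 1&4? no. Sum: 1
Gen 7: crossing 5x4. Both 1&4? no. Sum: 1
Gen 8: crossing 4x5. Both 1&4? no. Sum: 1
Gen 9: crossing 3x2. Both 1&4? no. Sum: 1
Gen 10: crossing 5x4. Both 1&4? no. Sum: 1
Gen 11: crossing 4x5. Both 1&4? no. Sum: 1
Gen 12: 4 under 1. Both 1&4? yes. Contrib: +1. Sum: 2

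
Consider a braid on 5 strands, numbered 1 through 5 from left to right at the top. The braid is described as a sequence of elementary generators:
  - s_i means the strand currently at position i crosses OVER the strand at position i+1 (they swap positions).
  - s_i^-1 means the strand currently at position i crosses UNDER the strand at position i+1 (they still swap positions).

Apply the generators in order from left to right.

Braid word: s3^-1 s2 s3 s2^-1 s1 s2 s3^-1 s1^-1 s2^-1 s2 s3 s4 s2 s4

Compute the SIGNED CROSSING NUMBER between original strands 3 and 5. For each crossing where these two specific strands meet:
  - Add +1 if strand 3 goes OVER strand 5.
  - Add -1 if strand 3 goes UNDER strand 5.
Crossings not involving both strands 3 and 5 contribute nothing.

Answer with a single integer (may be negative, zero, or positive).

Answer: 0

Derivation:
Gen 1: crossing 3x4. Both 3&5? no. Sum: 0
Gen 2: crossing 2x4. Both 3&5? no. Sum: 0
Gen 3: crossing 2x3. Both 3&5? no. Sum: 0
Gen 4: crossing 4x3. Both 3&5? no. Sum: 0
Gen 5: crossing 1x3. Both 3&5? no. Sum: 0
Gen 6: crossing 1x4. Both 3&5? no. Sum: 0
Gen 7: crossing 1x2. Both 3&5? no. Sum: 0
Gen 8: crossing 3x4. Both 3&5? no. Sum: 0
Gen 9: crossing 3x2. Both 3&5? no. Sum: 0
Gen 10: crossing 2x3. Both 3&5? no. Sum: 0
Gen 11: crossing 2x1. Both 3&5? no. Sum: 0
Gen 12: crossing 2x5. Both 3&5? no. Sum: 0
Gen 13: crossing 3x1. Both 3&5? no. Sum: 0
Gen 14: crossing 5x2. Both 3&5? no. Sum: 0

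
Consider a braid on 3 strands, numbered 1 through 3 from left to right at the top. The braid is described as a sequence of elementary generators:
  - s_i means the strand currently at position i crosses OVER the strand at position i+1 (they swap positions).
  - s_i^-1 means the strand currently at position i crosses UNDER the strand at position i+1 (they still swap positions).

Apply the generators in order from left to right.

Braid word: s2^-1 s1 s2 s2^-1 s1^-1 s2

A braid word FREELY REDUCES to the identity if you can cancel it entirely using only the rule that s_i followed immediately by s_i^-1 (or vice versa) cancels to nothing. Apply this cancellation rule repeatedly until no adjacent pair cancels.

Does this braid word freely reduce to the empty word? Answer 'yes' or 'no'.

Answer: yes

Derivation:
Gen 1 (s2^-1): push. Stack: [s2^-1]
Gen 2 (s1): push. Stack: [s2^-1 s1]
Gen 3 (s2): push. Stack: [s2^-1 s1 s2]
Gen 4 (s2^-1): cancels prior s2. Stack: [s2^-1 s1]
Gen 5 (s1^-1): cancels prior s1. Stack: [s2^-1]
Gen 6 (s2): cancels prior s2^-1. Stack: []
Reduced word: (empty)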